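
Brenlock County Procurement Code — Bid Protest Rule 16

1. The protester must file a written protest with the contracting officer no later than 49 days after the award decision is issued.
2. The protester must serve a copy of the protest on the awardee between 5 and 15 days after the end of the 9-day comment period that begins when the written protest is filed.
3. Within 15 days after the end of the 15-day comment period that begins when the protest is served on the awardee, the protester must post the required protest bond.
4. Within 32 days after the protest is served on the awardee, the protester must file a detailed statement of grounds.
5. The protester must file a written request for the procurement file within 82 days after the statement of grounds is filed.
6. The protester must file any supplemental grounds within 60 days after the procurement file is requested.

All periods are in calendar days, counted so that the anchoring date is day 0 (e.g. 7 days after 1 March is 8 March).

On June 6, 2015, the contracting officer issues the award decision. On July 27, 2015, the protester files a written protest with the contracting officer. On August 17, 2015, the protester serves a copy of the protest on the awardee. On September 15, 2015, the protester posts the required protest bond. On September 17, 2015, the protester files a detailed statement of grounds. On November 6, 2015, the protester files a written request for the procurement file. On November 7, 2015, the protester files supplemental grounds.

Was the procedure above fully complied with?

No

(1) due by June 6, 2015 + 49 days = July 25, 2015; done July 27, 2015 — 2 days late.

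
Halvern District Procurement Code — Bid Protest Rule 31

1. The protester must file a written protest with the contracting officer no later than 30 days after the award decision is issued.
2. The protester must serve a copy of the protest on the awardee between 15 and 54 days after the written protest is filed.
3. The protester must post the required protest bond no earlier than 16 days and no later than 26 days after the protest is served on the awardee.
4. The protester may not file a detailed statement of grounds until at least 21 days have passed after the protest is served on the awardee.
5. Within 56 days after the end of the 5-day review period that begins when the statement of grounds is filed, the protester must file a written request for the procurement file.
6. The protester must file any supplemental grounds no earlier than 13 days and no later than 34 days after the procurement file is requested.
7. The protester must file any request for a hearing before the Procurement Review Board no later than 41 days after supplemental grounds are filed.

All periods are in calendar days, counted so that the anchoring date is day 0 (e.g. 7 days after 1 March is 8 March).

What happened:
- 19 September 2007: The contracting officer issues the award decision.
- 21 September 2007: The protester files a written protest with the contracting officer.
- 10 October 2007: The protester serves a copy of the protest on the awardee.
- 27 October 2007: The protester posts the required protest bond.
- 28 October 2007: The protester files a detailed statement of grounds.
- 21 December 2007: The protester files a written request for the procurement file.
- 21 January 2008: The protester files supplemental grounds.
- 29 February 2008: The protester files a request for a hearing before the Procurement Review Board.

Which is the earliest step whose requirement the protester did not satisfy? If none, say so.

Step 1 — counting 30 days from 19 September 2007 (when the award decision is issued) gives a deadline of 19 October 2007; done 21 September 2007 — timely.
Step 2 — 15 and 54 days from 21 September 2007 (when the written protest is filed) are 6 October 2007 and 14 November 2007 respectively; done 10 October 2007, which is between those dates.
Step 3 — 16 and 26 days from 10 October 2007 (when the protest is served on the awardee) are 26 October 2007 and 5 November 2007 respectively; done 27 October 2007 — within the window.
Step 4 — must wait 21 days from 10 October 2007 (when the protest is served on the awardee), so not before 31 October 2007; acted on 28 October 2007, 3 days prematurely.
No need to go further; step 4 was not satisfied.

Step 4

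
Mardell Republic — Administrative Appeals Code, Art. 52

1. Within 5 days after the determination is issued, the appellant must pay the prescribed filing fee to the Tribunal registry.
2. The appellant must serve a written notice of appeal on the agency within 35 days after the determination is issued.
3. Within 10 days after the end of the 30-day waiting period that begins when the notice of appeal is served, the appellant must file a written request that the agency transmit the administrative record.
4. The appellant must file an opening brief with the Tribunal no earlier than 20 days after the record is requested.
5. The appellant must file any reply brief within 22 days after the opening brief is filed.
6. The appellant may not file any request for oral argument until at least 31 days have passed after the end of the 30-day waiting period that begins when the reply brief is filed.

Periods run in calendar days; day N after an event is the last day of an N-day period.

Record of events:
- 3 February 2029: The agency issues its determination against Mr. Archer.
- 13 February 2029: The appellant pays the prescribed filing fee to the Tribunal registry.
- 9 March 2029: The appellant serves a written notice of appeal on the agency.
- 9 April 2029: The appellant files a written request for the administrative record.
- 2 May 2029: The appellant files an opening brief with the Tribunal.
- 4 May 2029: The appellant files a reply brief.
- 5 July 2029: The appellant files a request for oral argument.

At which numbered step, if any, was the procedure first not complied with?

Step 1

Step 1 — counting 5 days from 3 February 2029 (when the determination is issued) gives a deadline of 8 February 2029; 13 February 2029 misses that deadline by 5 days.
Later steps need not be reached.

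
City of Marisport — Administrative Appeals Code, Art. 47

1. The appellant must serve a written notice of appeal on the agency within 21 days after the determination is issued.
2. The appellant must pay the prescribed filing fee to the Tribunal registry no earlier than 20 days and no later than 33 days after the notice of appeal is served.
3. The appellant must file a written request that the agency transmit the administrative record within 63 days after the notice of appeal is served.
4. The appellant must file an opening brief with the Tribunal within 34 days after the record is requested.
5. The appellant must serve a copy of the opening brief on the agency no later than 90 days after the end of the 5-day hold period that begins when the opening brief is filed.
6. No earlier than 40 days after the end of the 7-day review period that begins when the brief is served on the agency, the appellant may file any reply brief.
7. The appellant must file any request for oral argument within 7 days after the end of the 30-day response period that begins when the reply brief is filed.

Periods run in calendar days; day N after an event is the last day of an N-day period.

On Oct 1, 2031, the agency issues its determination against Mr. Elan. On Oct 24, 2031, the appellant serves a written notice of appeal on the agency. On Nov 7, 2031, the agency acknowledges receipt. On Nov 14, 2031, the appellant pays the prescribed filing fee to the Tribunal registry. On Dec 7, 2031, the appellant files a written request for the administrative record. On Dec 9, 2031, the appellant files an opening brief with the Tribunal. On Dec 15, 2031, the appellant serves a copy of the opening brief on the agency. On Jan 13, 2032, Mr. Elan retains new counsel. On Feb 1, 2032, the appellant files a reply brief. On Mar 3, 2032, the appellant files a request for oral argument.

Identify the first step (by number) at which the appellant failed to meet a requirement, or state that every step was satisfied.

(1) due by Oct 1, 2031 + 21 days = Oct 22, 2031; Oct 24, 2031 misses that deadline by 2 days.

Step 1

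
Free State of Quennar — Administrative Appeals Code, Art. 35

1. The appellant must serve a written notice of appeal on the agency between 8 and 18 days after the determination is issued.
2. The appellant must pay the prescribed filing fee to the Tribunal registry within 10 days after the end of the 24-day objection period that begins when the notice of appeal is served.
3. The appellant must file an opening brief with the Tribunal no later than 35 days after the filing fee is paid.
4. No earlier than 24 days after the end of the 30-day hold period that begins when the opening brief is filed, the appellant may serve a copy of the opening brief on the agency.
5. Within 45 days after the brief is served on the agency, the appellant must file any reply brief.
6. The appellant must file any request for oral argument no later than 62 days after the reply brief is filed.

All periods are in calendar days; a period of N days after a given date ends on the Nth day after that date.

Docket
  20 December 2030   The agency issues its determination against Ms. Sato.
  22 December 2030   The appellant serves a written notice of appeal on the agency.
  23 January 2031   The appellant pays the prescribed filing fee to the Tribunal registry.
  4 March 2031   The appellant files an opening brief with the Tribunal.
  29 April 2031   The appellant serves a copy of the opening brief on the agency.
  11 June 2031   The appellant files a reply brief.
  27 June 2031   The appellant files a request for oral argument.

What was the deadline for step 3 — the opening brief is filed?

Step 3 runs from 23 January 2031, when the filing fee is paid. 35 days after 23 January 2031 is 27 February 2031.

27 February 2031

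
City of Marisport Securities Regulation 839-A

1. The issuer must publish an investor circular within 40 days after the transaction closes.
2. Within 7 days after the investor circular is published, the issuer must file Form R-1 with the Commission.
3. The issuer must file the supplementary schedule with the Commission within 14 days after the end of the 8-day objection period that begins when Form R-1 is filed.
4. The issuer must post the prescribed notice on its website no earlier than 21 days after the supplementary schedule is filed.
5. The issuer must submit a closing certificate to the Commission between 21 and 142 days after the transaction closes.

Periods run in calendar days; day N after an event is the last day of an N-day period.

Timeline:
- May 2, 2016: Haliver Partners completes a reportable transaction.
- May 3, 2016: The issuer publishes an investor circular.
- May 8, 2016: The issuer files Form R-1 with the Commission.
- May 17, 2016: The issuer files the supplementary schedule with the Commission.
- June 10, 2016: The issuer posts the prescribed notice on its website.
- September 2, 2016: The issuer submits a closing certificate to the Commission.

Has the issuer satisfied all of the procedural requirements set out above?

Yes

Step 1 — counting 40 days from May 2, 2016 (when the transaction closes) gives a deadline of June 11, 2016; completed May 3, 2016, before the deadline.
Step 2 — counting 7 days from May 3, 2016 (when the investor circular is published) gives a deadline of May 10, 2016; May 8, 2016 is within that limit.
Step 3 — counting 14 days from May 16, 2016 (end of the 8-day objection period, which began when Form R-1 is filed on May 8, 2016) gives a deadline of May 30, 2016; completed May 17, 2016, before the deadline.
Step 4 — must wait 21 days from May 17, 2016 (when the supplementary schedule is filed), so not before June 7, 2016; June 10, 2016 is on or after that date.
Step 5 — 21 and 142 days from May 2, 2016 (when the transaction closes) are May 23, 2016 and September 21, 2016 respectively; done September 2, 2016 — within the window.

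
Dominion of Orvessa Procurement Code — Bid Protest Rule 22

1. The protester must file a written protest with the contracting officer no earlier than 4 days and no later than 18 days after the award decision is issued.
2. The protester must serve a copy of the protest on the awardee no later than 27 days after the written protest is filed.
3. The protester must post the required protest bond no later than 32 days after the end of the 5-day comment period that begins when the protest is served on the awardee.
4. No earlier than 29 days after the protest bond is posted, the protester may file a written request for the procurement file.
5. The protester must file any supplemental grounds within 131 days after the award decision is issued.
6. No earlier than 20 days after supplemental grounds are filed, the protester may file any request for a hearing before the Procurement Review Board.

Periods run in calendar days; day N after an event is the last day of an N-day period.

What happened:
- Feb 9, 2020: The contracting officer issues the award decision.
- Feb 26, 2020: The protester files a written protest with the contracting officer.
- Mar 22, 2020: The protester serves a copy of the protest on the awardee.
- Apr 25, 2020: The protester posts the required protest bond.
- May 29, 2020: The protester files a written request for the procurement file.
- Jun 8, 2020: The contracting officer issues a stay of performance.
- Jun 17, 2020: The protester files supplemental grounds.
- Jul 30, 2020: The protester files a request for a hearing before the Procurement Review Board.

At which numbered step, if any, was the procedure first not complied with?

None — every step was satisfied

(1) the permitted window runs from Feb 9, 2020 + 4 = Feb 13, 2020 to Feb 9, 2020 + 18 = Feb 27, 2020; done Feb 26, 2020 — within the window.
(2) due by Feb 26, 2020 + 27 days = Mar 24, 2020; completed Mar 22, 2020, before the deadline.
(3) due by Mar 27, 2020 + 32 days = Apr 28, 2020; done Apr 25, 2020 — timely.
(4) permitted from Apr 25, 2020 + 29 days = May 24, 2020 onward; done May 29, 2020 — permitted.
(5) due by Feb 9, 2020 + 131 days = Jun 19, 2020; done Jun 17, 2020 — timely.
(6) permitted from Jun 17, 2020 + 20 days = Jul 7, 2020 onward; done Jul 30, 2020 — permitted.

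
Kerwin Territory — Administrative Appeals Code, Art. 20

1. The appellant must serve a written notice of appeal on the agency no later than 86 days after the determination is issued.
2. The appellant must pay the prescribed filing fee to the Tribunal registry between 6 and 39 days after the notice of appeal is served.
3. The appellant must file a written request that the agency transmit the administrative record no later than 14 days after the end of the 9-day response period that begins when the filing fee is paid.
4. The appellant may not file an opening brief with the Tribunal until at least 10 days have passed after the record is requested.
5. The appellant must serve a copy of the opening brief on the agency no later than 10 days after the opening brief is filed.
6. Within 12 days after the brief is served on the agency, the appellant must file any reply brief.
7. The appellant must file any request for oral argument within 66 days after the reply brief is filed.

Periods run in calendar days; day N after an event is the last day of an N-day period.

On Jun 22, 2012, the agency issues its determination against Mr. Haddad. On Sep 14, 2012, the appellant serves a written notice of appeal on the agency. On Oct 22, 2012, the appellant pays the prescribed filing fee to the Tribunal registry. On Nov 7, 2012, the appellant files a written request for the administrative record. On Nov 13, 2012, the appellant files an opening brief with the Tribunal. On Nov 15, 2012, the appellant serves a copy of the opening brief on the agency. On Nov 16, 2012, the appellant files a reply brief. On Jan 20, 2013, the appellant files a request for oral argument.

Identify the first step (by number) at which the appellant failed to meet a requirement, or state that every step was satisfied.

Step 4

Step 1 — counting 86 days from Jun 22, 2012 (when the determination is issued) gives a deadline of Sep 16, 2012; done Sep 14, 2012 — timely.
Step 2 — 6 and 39 days from Sep 14, 2012 (when the notice of appeal is served) are Sep 20, 2012 and Oct 23, 2012 respectively; done Oct 22, 2012 — within the window.
Step 3 — counting 14 days from Oct 31, 2012 (end of the 9-day response period, which began when the filing fee is paid on Oct 22, 2012) gives a deadline of Nov 14, 2012; done Nov 7, 2012 — timely.
Step 4 — must wait 10 days from Nov 7, 2012 (when the record is requested), so not before Nov 17, 2012; done Nov 13, 2012 — 4 days too early.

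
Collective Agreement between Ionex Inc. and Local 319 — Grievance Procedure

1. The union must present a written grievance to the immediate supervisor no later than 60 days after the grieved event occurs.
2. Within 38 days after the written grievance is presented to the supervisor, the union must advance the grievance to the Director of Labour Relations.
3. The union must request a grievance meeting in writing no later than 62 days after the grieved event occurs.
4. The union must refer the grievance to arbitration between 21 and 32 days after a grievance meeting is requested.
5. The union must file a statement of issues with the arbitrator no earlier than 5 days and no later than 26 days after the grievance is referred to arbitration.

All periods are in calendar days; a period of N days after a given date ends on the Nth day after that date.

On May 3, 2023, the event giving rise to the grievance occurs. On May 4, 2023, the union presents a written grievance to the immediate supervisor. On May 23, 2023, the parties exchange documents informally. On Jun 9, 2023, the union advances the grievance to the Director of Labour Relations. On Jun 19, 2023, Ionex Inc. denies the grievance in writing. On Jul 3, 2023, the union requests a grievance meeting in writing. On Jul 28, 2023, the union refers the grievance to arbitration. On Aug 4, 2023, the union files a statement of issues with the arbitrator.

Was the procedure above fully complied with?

(1) due by May 3, 2023 + 60 days = Jul 2, 2023; done May 4, 2023 — timely.
(2) due by May 4, 2023 + 38 days = Jun 11, 2023; Jun 9, 2023 is within that limit.
(3) due by May 3, 2023 + 62 days = Jul 4, 2023; done Jul 3, 2023 — timely.
(4) the permitted window runs from Jul 3, 2023 + 21 = Jul 24, 2023 to Jul 3, 2023 + 32 = Aug 4, 2023; Jul 28, 2023 falls inside that range.
(5) the permitted window runs from Jul 28, 2023 + 5 = Aug 2, 2023 to Jul 28, 2023 + 26 = Aug 23, 2023; Aug 4, 2023 falls inside that range.

Yes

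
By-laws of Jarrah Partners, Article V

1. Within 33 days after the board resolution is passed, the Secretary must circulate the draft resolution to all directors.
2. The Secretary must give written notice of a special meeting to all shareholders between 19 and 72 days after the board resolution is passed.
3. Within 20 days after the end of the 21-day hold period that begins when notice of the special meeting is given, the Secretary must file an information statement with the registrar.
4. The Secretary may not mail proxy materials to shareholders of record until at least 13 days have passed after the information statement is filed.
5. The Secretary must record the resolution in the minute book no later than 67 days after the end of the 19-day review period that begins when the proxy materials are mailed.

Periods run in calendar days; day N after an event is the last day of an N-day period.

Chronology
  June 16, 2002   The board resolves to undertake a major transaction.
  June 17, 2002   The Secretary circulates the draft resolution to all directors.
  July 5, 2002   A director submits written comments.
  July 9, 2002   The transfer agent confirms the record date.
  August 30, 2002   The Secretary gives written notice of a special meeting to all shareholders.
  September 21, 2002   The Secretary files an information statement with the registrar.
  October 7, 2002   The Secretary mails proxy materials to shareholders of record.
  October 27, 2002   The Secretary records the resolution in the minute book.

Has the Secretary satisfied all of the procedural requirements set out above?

No

Step 1: 33 days after June 16, 2002 (when the board resolution is passed) is July 19, 2002; June 17, 2002 is within that limit.
Step 2: the window is 19–72 days after June 16, 2002 (when the board resolution is passed), so July 5, 2002 through August 27, 2002; August 30, 2002 is 3 days past the end of the window.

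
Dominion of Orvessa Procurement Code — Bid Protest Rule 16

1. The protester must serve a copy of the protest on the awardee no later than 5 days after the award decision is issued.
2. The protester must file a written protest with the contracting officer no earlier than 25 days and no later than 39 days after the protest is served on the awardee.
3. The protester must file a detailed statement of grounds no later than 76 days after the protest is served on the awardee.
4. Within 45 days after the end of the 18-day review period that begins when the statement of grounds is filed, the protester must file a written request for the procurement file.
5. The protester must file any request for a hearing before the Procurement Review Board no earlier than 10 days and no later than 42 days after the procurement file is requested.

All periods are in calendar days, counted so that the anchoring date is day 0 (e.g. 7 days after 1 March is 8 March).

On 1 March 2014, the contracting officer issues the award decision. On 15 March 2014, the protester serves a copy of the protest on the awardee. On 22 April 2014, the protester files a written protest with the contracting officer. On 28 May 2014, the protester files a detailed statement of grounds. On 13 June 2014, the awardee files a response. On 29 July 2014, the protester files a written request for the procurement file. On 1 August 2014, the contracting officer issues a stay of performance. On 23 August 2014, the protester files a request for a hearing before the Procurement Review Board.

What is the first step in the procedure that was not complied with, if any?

Step 1

Step 1 — counting 5 days from 1 March 2014 (when the award decision is issued) gives a deadline of 6 March 2014; done 15 March 2014 — 9 days late.
The procedure was therefore not followed at step 1.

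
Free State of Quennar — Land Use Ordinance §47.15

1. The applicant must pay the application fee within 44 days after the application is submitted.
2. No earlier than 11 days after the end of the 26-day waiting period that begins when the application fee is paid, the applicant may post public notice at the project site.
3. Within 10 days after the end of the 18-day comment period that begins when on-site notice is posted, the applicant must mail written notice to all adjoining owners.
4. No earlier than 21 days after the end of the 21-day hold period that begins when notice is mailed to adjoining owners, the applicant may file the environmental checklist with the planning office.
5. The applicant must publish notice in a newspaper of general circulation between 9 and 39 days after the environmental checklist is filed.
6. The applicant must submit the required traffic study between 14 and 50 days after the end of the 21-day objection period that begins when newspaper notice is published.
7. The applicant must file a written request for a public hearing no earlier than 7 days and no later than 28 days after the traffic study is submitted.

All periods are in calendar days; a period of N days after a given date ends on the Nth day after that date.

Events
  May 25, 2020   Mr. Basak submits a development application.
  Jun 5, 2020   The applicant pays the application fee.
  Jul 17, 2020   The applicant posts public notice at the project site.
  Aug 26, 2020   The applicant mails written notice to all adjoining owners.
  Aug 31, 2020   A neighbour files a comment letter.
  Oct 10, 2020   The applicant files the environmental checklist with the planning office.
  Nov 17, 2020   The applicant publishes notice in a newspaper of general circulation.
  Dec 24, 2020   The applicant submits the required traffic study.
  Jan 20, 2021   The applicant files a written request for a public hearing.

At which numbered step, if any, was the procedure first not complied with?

Step 3

Step 1 — counting 44 days from May 25, 2020 (when the application is submitted) gives a deadline of Jul 8, 2020; completed Jun 5, 2020, before the deadline.
Step 2 — must wait 11 days from Jul 1, 2020 (end of the 26-day waiting period, which began when the application fee is paid on Jun 5, 2020), so not before Jul 12, 2020; done Jul 17, 2020 — permitted.
Step 3 — counting 10 days from Aug 4, 2020 (end of the 18-day comment period, which began when on-site notice is posted on Jul 17, 2020) gives a deadline of Aug 14, 2020; Aug 26, 2020 misses that deadline by 12 days.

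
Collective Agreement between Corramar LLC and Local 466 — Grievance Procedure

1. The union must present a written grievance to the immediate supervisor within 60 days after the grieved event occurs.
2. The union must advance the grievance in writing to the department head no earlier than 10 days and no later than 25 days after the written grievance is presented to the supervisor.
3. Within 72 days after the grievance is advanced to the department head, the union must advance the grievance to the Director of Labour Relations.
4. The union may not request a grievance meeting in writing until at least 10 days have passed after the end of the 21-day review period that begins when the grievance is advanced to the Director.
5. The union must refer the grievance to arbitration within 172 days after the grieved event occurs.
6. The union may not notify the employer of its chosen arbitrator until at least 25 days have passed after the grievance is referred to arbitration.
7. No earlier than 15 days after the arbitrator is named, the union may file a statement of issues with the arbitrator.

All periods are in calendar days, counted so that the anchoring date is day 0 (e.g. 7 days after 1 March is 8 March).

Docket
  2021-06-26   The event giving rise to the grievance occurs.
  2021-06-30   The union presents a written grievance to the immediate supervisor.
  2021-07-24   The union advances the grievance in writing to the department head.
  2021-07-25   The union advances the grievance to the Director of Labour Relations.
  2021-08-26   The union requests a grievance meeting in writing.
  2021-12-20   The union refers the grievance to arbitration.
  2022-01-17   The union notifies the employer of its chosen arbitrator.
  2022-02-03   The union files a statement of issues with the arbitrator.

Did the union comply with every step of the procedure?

No

(1) due by 2021-06-26 + 60 days = 2021-08-25; done 2021-06-30 — timely.
(2) the permitted window runs from 2021-06-30 + 10 = 2021-07-10 to 2021-06-30 + 25 = 2021-07-25; 2021-07-24 falls inside that range.
(3) due by 2021-07-24 + 72 days = 2021-10-04; 2021-07-25 is within that limit.
(4) permitted from 2021-08-15 + 10 days = 2021-08-25 onward; done 2021-08-26 — permitted.
(5) due by 2021-06-26 + 172 days = 2021-12-15; 2021-12-20 misses that deadline by 5 days.
The procedure was therefore not followed at step 5.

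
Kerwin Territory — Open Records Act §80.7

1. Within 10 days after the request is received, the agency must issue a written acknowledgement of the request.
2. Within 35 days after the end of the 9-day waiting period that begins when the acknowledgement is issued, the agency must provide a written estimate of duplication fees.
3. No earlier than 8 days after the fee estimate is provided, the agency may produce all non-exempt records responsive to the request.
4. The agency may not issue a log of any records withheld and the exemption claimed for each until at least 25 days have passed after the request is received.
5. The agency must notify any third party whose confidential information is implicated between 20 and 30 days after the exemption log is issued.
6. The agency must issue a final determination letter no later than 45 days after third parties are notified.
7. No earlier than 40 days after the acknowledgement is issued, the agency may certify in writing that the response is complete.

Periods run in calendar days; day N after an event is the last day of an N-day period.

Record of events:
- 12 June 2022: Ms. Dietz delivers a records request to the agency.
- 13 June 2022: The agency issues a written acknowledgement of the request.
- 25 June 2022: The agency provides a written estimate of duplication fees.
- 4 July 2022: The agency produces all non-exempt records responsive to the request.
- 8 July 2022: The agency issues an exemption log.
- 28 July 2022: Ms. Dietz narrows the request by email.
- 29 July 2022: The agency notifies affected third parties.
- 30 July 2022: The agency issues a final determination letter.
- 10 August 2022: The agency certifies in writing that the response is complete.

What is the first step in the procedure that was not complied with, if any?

(1) due by 12 June 2022 + 10 days = 22 June 2022; done 13 June 2022 — timely.
(2) due by 22 June 2022 + 35 days = 27 July 2022; done 25 June 2022 — timely.
(3) permitted from 25 June 2022 + 8 days = 3 July 2022 onward; done 4 July 2022 — permitted.
(4) permitted from 12 June 2022 + 25 days = 7 July 2022 onward; 8 July 2022 is on or after that date.
(5) the permitted window runs from 8 July 2022 + 20 = 28 July 2022 to 8 July 2022 + 30 = 7 August 2022; 29 July 2022 falls inside that range.
(6) due by 29 July 2022 + 45 days = 12 September 2022; done 30 July 2022 — timely.
(7) permitted from 13 June 2022 + 40 days = 23 July 2022 onward; done 10 August 2022, after the minimum wait.

None — every step was satisfied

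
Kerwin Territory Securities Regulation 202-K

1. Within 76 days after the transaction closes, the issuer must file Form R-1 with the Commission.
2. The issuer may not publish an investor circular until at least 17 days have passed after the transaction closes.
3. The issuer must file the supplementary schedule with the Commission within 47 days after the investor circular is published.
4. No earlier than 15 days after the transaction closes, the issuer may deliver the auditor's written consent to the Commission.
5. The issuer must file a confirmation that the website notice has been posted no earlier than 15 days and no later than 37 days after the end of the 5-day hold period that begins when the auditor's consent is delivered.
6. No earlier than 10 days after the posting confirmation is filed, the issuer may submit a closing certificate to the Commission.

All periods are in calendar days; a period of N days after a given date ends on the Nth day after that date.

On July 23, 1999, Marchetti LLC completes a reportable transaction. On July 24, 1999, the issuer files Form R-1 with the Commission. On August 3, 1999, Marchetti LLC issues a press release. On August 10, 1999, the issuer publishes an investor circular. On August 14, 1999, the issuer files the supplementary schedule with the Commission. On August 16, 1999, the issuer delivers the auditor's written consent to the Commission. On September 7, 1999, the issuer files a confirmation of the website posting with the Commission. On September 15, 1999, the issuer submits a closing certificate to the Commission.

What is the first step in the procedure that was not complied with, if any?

Step 1: 76 days after July 23, 1999 (when the transaction closes) is October 7, 1999; July 24, 1999 is within that limit.
Step 2: the earliest permitted date is 17 days after July 23, 1999 (when the transaction closes), i.e. August 9, 1999; August 10, 1999 is on or after that date.
Step 3: 47 days after August 10, 1999 (when the investor circular is published) is September 26, 1999; done August 14, 1999 — timely.
Step 4: the earliest permitted date is 15 days after July 23, 1999 (when the transaction closes), i.e. August 7, 1999; done August 16, 1999, after the minimum wait.
Step 5: the window is 15–37 days after August 21, 1999 (end of the 5-day hold period, which began when the auditor's consent is delivered on August 16, 1999), so September 5, 1999 through September 27, 1999; September 7, 1999 falls inside that range.
Step 6: the earliest permitted date is 10 days after September 7, 1999 (when the posting confirmation is filed), i.e. September 17, 1999; September 15, 1999 is 2 days before the earliest permitted date.
The analysis stops there.

Step 6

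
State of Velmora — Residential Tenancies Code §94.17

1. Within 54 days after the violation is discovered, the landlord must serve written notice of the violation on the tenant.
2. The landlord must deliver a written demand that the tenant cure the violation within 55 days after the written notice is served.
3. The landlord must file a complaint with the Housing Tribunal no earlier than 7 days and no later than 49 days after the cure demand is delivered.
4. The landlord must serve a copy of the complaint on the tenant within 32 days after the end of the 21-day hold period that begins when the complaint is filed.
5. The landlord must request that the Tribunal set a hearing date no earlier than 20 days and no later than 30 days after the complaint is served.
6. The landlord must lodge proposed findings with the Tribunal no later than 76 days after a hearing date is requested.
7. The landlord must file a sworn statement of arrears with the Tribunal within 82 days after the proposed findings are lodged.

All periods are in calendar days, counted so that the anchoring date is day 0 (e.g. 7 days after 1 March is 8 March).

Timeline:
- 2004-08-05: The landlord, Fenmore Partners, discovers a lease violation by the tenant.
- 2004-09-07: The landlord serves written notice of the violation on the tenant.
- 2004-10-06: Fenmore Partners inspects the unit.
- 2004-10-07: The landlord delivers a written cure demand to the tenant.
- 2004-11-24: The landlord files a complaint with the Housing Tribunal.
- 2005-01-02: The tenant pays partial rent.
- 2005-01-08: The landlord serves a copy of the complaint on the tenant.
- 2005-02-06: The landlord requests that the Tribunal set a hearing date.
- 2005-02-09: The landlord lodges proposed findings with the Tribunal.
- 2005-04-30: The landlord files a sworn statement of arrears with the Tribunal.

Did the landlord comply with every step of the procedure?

Yes

(1) due by 2004-08-05 + 54 days = 2004-09-28; 2004-09-07 is within that limit.
(2) due by 2004-09-07 + 55 days = 2004-11-01; completed 2004-10-07, before the deadline.
(3) the permitted window runs from 2004-10-07 + 7 = 2004-10-14 to 2004-10-07 + 49 = 2004-11-25; done 2004-11-24 — within the window.
(4) due by 2004-12-15 + 32 days = 2005-01-16; completed 2005-01-08, before the deadline.
(5) the permitted window runs from 2005-01-08 + 20 = 2005-01-28 to 2005-01-08 + 30 = 2005-02-07; 2005-02-06 falls inside that range.
(6) due by 2005-02-06 + 76 days = 2005-04-23; 2005-02-09 is within that limit.
(7) due by 2005-02-09 + 82 days = 2005-05-02; done 2005-04-30 — timely.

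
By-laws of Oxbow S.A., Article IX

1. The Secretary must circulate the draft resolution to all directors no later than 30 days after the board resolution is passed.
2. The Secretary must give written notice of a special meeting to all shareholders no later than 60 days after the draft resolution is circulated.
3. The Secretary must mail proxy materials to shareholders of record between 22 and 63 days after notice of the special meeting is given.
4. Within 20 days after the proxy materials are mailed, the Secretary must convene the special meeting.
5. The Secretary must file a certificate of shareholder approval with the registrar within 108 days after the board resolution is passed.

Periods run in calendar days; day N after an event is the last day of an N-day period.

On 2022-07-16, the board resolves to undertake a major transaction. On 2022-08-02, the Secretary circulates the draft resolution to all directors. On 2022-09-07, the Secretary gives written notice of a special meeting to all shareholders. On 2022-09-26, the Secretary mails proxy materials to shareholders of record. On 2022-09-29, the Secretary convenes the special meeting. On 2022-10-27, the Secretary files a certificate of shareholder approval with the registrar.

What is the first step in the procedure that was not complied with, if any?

Step 3

(1) due by 2022-07-16 + 30 days = 2022-08-15; 2022-08-02 is within that limit.
(2) due by 2022-08-02 + 60 days = 2022-10-01; completed 2022-09-07, before the deadline.
(3) the permitted window runs from 2022-09-07 + 22 = 2022-09-29 to 2022-09-07 + 63 = 2022-11-09; done 2022-09-26 — 3 days before the window opened.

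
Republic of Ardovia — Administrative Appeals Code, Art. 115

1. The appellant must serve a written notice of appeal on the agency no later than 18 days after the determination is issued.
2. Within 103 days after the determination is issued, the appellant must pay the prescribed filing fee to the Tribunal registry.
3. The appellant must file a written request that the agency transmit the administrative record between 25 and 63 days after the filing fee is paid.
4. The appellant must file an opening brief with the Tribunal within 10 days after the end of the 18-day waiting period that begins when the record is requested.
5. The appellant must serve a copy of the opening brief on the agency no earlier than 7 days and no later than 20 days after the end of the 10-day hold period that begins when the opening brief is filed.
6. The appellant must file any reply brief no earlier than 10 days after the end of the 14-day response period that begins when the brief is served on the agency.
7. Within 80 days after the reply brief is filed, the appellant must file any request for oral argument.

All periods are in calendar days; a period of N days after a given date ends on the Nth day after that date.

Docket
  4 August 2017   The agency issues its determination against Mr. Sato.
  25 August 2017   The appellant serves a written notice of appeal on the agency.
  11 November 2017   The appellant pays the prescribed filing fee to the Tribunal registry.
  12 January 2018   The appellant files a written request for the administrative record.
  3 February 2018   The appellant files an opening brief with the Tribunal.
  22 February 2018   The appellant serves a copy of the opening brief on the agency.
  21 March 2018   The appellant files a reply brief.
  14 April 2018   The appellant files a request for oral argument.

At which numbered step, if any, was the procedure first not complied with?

Step 1

Step 1 — counting 18 days from 4 August 2017 (when the determination is issued) gives a deadline of 22 August 2017; 25 August 2017 misses that deadline by 3 days.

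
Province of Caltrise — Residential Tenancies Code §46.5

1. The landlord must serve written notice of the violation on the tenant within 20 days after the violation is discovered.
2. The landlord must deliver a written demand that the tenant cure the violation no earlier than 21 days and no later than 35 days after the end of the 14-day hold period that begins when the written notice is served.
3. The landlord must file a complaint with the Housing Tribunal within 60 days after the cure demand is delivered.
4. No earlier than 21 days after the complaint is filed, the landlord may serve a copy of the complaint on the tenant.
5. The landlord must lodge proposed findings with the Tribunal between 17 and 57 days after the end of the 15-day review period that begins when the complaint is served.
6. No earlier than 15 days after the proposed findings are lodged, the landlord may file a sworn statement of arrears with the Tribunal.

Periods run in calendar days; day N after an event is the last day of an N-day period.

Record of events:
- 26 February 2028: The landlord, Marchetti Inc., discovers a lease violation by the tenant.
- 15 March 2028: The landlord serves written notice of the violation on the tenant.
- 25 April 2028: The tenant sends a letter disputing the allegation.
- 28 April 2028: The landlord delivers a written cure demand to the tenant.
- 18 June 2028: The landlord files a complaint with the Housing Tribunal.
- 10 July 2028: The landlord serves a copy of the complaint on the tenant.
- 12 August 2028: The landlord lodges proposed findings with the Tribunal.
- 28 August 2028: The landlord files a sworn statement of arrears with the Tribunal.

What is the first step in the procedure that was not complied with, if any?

None — every step was satisfied

(1) due by 26 February 2028 + 20 days = 17 March 2028; done 15 March 2028 — timely.
(2) the permitted window runs from 29 March 2028 + 21 = 19 April 2028 to 29 March 2028 + 35 = 3 May 2028; done 28 April 2028, which is between those dates.
(3) due by 28 April 2028 + 60 days = 27 June 2028; 18 June 2028 is within that limit.
(4) permitted from 18 June 2028 + 21 days = 9 July 2028 onward; done 10 July 2028 — permitted.
(5) the permitted window runs from 25 July 2028 + 17 = 11 August 2028 to 25 July 2028 + 57 = 20 September 2028; 12 August 2028 falls inside that range.
(6) permitted from 12 August 2028 + 15 days = 27 August 2028 onward; done 28 August 2028, after the minimum wait.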